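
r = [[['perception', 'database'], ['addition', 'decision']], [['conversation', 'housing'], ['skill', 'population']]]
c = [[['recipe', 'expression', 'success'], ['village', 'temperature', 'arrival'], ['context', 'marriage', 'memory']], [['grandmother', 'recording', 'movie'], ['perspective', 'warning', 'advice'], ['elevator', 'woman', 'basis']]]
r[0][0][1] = 'database'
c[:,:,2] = [['success', 'arrival', 'memory'], ['movie', 'advice', 'basis']]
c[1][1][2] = 'advice'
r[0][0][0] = 'perception'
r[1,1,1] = 'population'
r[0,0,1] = 'database'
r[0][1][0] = 'addition'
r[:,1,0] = ['addition', 'skill']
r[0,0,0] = 'perception'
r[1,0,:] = ['conversation', 'housing']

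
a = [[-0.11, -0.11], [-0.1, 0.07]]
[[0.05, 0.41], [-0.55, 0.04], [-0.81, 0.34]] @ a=[[-0.05, 0.02], [0.06, 0.06], [0.06, 0.11]]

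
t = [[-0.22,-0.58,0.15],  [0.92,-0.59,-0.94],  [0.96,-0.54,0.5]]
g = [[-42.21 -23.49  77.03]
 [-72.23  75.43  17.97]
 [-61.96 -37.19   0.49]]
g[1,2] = 17.97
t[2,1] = -0.537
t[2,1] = -0.537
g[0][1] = -23.49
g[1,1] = 75.43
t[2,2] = 0.505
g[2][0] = -61.96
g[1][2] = 17.97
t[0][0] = -0.219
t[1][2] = -0.936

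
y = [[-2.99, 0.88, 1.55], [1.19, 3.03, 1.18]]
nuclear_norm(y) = 6.94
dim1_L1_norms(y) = [5.42, 5.4]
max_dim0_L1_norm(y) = 4.18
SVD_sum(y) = [[-1.0, 1.98, 1.42], [-0.94, 1.85, 1.32]] + [[-1.99, -1.1, 0.13], [2.13, 1.18, -0.14]]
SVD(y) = [[-0.73, -0.68], [-0.68, 0.73]] @ diag([3.6045344852363557, 3.3337263152127354]) @ [[0.38, -0.75, -0.54],[0.87, 0.48, -0.06]]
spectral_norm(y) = 3.60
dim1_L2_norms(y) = [3.48, 3.46]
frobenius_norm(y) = 4.91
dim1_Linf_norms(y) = [2.99, 3.03]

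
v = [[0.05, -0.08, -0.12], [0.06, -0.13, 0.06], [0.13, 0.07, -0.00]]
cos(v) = [[1.01, 0.00, 0.01],[-0.00, 0.99, 0.01],[-0.01, 0.01, 1.01]]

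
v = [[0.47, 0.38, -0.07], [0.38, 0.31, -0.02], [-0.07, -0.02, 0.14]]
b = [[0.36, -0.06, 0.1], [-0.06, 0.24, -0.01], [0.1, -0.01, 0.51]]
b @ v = [[0.14, 0.12, -0.01], [0.06, 0.05, -0.0], [0.01, 0.02, 0.06]]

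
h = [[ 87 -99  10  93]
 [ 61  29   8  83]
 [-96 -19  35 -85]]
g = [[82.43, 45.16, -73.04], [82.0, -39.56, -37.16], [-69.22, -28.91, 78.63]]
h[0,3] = 93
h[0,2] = 10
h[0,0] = 87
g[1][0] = 82.0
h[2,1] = -19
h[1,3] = 83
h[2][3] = -85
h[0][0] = 87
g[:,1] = [45.16, -39.56, -28.91]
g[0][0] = 82.43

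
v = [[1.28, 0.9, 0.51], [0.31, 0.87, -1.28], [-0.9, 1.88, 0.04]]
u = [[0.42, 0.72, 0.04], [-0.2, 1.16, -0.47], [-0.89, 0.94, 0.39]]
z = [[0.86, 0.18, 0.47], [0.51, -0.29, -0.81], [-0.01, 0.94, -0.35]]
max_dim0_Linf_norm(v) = 1.88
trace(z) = 0.22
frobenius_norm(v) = 3.09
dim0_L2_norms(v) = [1.6, 2.26, 1.38]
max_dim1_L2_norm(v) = 2.08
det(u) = 0.77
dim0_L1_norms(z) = [1.38, 1.41, 1.63]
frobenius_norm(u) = 2.03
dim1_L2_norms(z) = [1.0, 1.0, 1.0]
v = z + u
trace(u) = 1.97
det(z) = 1.00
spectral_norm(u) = 1.74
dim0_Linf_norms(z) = [0.86, 0.94, 0.81]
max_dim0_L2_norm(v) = 2.26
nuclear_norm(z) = 3.00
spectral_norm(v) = 2.29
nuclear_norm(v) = 5.21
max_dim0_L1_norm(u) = 2.82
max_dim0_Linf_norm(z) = 0.94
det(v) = 4.85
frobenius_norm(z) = 1.73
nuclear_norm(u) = 3.15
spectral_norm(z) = 1.00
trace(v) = 2.19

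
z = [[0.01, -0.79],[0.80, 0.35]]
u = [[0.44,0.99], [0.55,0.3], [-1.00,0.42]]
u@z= [[0.8, -0.0],[0.25, -0.33],[0.33, 0.94]]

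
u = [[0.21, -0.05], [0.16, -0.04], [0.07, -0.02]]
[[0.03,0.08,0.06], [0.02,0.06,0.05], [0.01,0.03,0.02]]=u@[[0.22, 0.28, 0.39], [0.28, -0.46, 0.41]]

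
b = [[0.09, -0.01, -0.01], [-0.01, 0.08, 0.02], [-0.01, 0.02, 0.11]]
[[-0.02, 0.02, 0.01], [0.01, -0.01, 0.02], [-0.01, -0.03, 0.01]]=b@[[-0.21, 0.14, 0.15], [0.18, 0.01, 0.24], [-0.1, -0.27, 0.10]]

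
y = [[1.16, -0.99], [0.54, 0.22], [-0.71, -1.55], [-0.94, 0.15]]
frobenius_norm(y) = 2.55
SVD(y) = [[0.62, 0.57], [-0.07, 0.33], [0.76, -0.54], [-0.16, -0.52]] @ diag([1.861363464044493, 1.7360086562918646]) @ [[0.16, -0.99], [0.99, 0.16]]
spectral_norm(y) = 1.86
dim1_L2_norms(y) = [1.53, 0.58, 1.7, 0.95]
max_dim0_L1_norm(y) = 3.35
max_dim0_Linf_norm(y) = 1.55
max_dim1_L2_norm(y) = 1.7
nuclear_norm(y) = 3.60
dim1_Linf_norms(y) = [1.16, 0.54, 1.55, 0.94]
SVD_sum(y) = [[0.18,-1.15], [-0.02,0.13], [0.22,-1.4], [-0.05,0.29]] + [[0.98, 0.16], [0.56, 0.09], [-0.93, -0.15], [-0.89, -0.14]]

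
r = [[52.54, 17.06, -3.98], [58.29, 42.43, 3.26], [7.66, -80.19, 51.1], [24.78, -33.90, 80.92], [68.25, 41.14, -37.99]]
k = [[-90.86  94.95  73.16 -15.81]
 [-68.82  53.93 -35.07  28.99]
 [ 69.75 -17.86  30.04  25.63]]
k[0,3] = -15.81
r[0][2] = -3.98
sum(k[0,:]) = 61.44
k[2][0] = 69.75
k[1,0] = -68.82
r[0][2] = -3.98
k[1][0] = -68.82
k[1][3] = 28.99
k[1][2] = -35.07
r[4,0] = 68.25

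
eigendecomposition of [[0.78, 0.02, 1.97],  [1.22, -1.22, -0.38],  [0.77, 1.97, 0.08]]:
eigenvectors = [[-0.81+0.00j, -0.41-0.29j, -0.41+0.29j], [(-0.24+0j), (-0.25+0.54j), -0.25-0.54j], [-0.54+0.00j, 0.62+0.00j, 0.62-0.00j]]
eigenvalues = [(2.1+0j), (-1.23+1.37j), (-1.23-1.37j)]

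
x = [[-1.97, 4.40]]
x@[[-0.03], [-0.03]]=[[-0.07]]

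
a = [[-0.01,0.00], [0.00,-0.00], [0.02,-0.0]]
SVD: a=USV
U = [[-0.45, 0.00], [0.00, 1.00], [0.89, 0.00]]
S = [0.02, -0.0]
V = [[1.0,  0.00],  [0.00,  1.0]]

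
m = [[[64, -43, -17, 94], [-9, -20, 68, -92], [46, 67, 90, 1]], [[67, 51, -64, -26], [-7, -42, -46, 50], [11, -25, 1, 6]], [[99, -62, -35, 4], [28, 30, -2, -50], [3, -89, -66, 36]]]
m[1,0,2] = -64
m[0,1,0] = -9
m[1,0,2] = -64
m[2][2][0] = 3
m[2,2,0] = 3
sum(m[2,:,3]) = -10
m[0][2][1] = 67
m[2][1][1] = 30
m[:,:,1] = [[-43, -20, 67], [51, -42, -25], [-62, 30, -89]]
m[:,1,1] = [-20, -42, 30]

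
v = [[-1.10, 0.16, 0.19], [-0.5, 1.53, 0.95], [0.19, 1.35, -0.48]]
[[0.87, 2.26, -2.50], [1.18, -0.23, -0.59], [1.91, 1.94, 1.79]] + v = [[-0.23, 2.42, -2.31], [0.68, 1.30, 0.36], [2.10, 3.29, 1.31]]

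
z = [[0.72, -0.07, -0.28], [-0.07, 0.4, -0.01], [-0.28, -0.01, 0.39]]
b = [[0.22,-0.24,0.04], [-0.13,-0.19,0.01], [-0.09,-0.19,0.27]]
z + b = [[0.94, -0.31, -0.24],[-0.2, 0.21, 0.00],[-0.37, -0.20, 0.66]]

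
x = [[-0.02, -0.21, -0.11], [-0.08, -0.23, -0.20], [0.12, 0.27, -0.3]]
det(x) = 0.01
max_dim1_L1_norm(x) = 0.69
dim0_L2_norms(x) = [0.15, 0.41, 0.38]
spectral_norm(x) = 0.44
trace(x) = -0.55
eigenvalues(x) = [(0.04+0j), (-0.3+0.26j), (-0.3-0.26j)]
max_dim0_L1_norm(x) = 0.71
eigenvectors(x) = [[(-0.94+0j), 0.04-0.38j, (0.04+0.38j)],  [0.33+0.00j, -0.03-0.55j, -0.03+0.55j],  [-0.07+0.00j, (-0.74+0j), (-0.74-0j)]]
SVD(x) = [[0.36, 0.47, 0.81], [0.38, 0.72, -0.59], [-0.85, 0.52, 0.08]] @ diag([0.44006230662610135, 0.3711185272840392, 0.04261695664217617]) @ [[-0.32, -0.89, 0.32], [-0.01, -0.33, -0.94], [0.95, -0.3, 0.09]]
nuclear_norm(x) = 0.85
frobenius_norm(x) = 0.58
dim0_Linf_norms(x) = [0.12, 0.27, 0.3]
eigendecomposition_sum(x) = [[(0.04+0j), -0.02+0.00j, 0j], [(-0.01+0j), 0.01+0.00j, -0.00+0.00j], [0.00+0.00j, (-0+0j), 0.00+0.00j]] + [[(-0.03+0.03j),-0.09+0.06j,(-0.06-0.08j)], [(-0.03+0.05j),(-0.12+0.11j),(-0.1-0.11j)], [(0.06+0.05j),0.14+0.17j,(-0.15+0.13j)]] + [[(-0.03-0.03j),  (-0.09-0.06j),  -0.06+0.08j], [-0.03-0.05j,  -0.12-0.11j,  (-0.1+0.11j)], [0.06-0.05j,  (0.14-0.17j),  (-0.15-0.13j)]]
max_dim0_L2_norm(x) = 0.41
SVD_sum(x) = [[-0.05, -0.14, 0.05], [-0.05, -0.15, 0.05], [0.12, 0.33, -0.12]] + [[-0.00,-0.06,-0.16],  [-0.0,-0.09,-0.25],  [-0.0,-0.06,-0.18]] + [[0.03, -0.01, 0.00], [-0.02, 0.01, -0.0], [0.0, -0.0, 0.00]]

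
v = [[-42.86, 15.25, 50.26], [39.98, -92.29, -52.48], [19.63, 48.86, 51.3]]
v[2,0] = 19.63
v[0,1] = 15.25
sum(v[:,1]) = -28.180000000000007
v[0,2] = 50.26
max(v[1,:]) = 39.98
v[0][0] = -42.86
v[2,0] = 19.63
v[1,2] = -52.48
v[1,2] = -52.48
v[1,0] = 39.98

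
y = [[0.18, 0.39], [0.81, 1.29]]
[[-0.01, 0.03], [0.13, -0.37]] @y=[[0.02, 0.03], [-0.28, -0.43]]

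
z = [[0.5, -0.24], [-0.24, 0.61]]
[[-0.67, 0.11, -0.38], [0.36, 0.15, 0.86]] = z @ [[-1.31, 0.43, -0.11], [0.07, 0.42, 1.36]]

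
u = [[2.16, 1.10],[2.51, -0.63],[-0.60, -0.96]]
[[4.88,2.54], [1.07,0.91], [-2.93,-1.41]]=u @ [[1.03,0.63], [2.41,1.07]]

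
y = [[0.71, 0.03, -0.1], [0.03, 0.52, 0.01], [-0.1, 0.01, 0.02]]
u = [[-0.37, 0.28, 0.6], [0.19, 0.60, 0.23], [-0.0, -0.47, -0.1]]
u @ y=[[-0.31, 0.14, 0.05], [0.13, 0.32, -0.01], [-0.00, -0.25, -0.01]]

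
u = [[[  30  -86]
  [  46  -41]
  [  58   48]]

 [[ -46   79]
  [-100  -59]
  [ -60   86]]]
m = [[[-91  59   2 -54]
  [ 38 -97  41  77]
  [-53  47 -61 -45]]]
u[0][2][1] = 48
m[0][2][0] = -53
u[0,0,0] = 30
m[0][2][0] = -53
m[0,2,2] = -61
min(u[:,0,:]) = -86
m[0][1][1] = -97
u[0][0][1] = -86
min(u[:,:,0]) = -100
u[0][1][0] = 46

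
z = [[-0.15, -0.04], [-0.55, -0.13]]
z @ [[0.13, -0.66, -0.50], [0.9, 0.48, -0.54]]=[[-0.06, 0.08, 0.1], [-0.19, 0.3, 0.35]]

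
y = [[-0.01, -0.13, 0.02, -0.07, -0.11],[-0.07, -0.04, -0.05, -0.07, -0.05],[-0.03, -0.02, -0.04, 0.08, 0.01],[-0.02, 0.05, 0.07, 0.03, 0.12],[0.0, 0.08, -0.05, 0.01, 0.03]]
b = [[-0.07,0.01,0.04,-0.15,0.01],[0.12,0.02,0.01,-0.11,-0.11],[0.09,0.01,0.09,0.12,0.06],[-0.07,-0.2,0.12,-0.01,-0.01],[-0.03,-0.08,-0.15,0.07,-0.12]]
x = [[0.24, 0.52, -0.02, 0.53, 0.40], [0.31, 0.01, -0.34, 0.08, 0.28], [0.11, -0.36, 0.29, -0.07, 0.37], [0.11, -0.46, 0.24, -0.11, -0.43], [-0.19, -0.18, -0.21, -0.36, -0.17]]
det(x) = -0.00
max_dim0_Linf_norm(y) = 0.13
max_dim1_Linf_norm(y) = 0.13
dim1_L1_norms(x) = [1.71, 1.02, 1.2, 1.35, 1.11]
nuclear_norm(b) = 0.92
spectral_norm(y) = 0.25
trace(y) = -0.03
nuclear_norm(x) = 2.71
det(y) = 0.00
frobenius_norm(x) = 1.48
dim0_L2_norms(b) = [0.18, 0.22, 0.22, 0.23, 0.17]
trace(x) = 0.26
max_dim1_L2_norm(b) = 0.24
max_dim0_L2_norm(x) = 0.8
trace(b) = -0.09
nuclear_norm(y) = 0.55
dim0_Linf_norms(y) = [0.07, 0.13, 0.07, 0.08, 0.12]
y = x @ b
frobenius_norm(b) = 0.46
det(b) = -0.00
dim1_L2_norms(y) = [0.19, 0.13, 0.1, 0.15, 0.1]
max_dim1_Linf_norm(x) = 0.53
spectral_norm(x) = 1.16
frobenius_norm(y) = 0.31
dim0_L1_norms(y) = [0.13, 0.32, 0.23, 0.26, 0.32]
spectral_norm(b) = 0.25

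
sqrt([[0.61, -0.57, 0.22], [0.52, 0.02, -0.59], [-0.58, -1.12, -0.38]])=[[(0.86+0j),(-0.32+0.04j),(0.13+0.03j)], [0.30+0.00j,0.55+0.37j,(-0.31+0.34j)], [(-0.33+0.01j),-0.60+0.69j,0.34+0.64j]]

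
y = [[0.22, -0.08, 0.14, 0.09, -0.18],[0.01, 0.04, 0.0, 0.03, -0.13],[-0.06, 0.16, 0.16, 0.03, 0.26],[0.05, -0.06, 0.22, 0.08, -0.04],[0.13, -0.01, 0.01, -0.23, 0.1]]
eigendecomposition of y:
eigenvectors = [[-0.33+0.00j, (-0.61+0j), -0.61-0.00j, -0.89+0.00j, (0.42+0j)], [-0.22+0.00j, -0.28+0.02j, -0.28-0.02j, 0.04+0.00j, -0.70+0.00j], [(0.52+0j), (0.41-0.23j), (0.41+0.23j), (-0.1+0j), (-0.15+0j)], [-0.61+0.00j, (-0.12-0.37j), -0.12+0.37j, -0.39+0.00j, (0.21+0j)], [(-0.45+0j), 0.26+0.33j, (0.26-0.33j), (-0.21+0j), 0.52+0.00j]]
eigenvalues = [(-0.13+0j), (0.19+0.21j), (0.19-0.21j), (0.23+0j), (0.12+0j)]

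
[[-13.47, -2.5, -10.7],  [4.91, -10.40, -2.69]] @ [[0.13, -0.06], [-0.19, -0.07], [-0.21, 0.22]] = [[0.97, -1.37], [3.18, -0.16]]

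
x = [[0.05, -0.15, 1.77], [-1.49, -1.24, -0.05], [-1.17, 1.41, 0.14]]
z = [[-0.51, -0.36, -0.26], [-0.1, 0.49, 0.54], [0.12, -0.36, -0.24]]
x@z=[[0.20, -0.73, -0.52], [0.88, -0.05, -0.27], [0.47, 1.06, 1.03]]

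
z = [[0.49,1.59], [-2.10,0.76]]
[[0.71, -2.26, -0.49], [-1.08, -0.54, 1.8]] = z@[[0.61,-0.23,-0.87],[0.26,-1.35,-0.04]]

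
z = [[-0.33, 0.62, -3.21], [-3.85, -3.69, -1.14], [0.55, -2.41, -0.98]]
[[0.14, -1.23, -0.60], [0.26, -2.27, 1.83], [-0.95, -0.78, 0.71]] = z@[[-0.36,  0.26,  -0.15], [0.29,  0.22,  -0.38], [0.05,  0.40,  0.13]]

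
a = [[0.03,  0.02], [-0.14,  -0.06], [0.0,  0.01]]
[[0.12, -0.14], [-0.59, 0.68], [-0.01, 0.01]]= a @ [[4.59, -5.21], [-0.96, 0.88]]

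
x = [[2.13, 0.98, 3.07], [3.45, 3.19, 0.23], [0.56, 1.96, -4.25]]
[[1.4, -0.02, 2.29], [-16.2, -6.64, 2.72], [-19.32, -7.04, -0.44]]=x@[[-3.09, -0.55, 3.38], [-1.97, -1.55, -2.75], [3.23, 0.87, -0.72]]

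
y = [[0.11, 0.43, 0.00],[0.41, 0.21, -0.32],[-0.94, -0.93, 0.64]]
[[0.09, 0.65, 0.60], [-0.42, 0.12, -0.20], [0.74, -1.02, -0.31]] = y@[[-0.67, 0.31, -0.55], [0.37, 1.44, 1.53], [0.71, 0.96, 0.93]]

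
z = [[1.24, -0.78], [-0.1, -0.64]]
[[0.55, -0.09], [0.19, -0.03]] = z @ [[0.23, -0.04], [-0.34, 0.05]]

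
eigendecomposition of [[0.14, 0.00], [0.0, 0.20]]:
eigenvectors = [[1.00, 0.00], [0.00, 1.00]]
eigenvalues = [0.14, 0.2]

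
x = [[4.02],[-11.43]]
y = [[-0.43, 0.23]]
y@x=[[-4.36]]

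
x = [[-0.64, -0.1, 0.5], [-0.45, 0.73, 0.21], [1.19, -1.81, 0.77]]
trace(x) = 0.86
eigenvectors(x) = [[-0.90+0.00j, -0.29+0.04j, (-0.29-0.04j)], [(-0.3+0j), (-0.15+0.17j), -0.15-0.17j], [(0.33+0j), -0.93+0.00j, -0.93-0.00j]]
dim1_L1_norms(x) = [1.24, 1.39, 3.77]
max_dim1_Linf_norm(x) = 1.81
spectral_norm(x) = 2.42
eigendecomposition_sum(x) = [[-0.84+0.00j, (0.21-0j), 0.23-0.00j],[(-0.28+0j), (0.07-0j), (0.08-0j)],[0.30-0.00j, (-0.08+0j), (-0.08+0j)]] + [[0.10-0.30j, (-0.16+0.87j), 0.13-0.02j], [(-0.09-0.22j), 0.33+0.57j, (0.07-0.08j)], [(0.44-0.88j), -0.87+2.63j, 0.43-0.01j]] + [[0.10+0.30j, (-0.16-0.87j), 0.13+0.02j], [-0.09+0.22j, (0.33-0.57j), 0.07+0.08j], [(0.44+0.88j), -0.87-2.63j, (0.43+0.01j)]]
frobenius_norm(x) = 2.60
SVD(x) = [[-0.06, 0.91, -0.4], [-0.32, 0.37, 0.87], [0.95, 0.18, 0.27]] @ diag([2.422287224680973, 0.8718041336573042, 0.32662234106898785]) @ [[0.54, -0.8, 0.26], [-0.62, -0.16, 0.77], [0.57, 0.58, 0.58]]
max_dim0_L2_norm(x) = 1.95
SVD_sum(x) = [[-0.07, 0.11, -0.04], [-0.42, 0.62, -0.2], [1.23, -1.84, 0.60]] + [[-0.49, -0.13, 0.61], [-0.20, -0.05, 0.25], [-0.1, -0.03, 0.12]] + [[-0.08, -0.08, -0.08], [0.16, 0.16, 0.17], [0.05, 0.05, 0.05]]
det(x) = -0.69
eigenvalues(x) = [(-0.85+0j), (0.86+0.27j), (0.86-0.27j)]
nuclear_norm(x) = 3.62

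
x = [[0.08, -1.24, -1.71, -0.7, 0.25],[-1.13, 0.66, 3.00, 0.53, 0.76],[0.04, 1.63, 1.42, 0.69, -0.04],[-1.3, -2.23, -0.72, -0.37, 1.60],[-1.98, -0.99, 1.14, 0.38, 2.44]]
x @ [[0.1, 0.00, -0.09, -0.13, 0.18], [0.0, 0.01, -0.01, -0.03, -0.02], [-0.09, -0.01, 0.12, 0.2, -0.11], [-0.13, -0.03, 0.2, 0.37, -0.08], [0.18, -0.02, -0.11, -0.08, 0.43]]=[[0.30, 0.02, -0.37, -0.59, 0.39], [-0.32, -0.05, 0.48, 0.86, -0.26], [-0.22, -0.02, 0.29, 0.49, -0.25], [0.27, -0.04, -0.20, -0.17, 0.61], [0.09, -0.08, 0.13, 0.46, 0.56]]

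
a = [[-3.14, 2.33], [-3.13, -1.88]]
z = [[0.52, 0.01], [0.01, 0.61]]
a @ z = [[-1.61, 1.39], [-1.65, -1.18]]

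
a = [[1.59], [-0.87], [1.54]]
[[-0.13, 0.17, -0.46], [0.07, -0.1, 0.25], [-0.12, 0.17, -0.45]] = a @ [[-0.08, 0.11, -0.29]]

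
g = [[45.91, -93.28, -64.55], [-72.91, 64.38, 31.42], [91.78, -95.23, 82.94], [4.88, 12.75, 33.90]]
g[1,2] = 31.42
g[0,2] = -64.55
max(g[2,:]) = 91.78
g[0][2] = -64.55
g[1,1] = 64.38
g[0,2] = -64.55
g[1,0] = -72.91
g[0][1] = -93.28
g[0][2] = -64.55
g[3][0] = 4.88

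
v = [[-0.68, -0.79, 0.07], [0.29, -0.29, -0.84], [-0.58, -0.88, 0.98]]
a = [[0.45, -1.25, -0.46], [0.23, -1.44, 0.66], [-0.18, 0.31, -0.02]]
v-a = [[-1.13, 0.46, 0.53], [0.06, 1.15, -1.5], [-0.4, -1.19, 1.0]]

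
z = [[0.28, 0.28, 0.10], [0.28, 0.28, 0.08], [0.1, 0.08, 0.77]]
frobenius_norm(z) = 0.97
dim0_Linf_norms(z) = [0.28, 0.28, 0.77]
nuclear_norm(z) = 1.33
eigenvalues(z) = [-0.0, 0.5, 0.83]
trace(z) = 1.33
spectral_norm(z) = 0.83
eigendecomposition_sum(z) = [[-0.0, 0.00, 0.00],  [0.0, -0.0, -0.0],  [0.0, -0.00, -0.0]] + [[0.2, 0.2, -0.13], [0.2, 0.21, -0.14], [-0.13, -0.14, 0.09]] + [[0.08, 0.08, 0.23], [0.08, 0.07, 0.22], [0.23, 0.22, 0.68]]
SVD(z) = [[-0.31,-0.63,-0.71],[-0.29,-0.65,0.70],[-0.90,0.43,0.02]] @ diag([0.8301971315810792, 0.5000726446580827, 0.00026977623916197413]) @ [[-0.31, -0.29, -0.90], [-0.63, -0.65, 0.43], [0.71, -0.70, -0.02]]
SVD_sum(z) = [[0.08,  0.08,  0.23], [0.08,  0.07,  0.22], [0.23,  0.22,  0.68]] + [[0.2, 0.20, -0.13], [0.20, 0.21, -0.14], [-0.13, -0.14, 0.09]] + [[-0.0, 0.0, 0.0], [0.0, -0.0, -0.0], [0.00, -0.00, -0.0]]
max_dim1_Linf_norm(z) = 0.77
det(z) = -0.00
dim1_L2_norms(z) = [0.41, 0.4, 0.78]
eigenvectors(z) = [[0.71, -0.63, 0.31],[-0.70, -0.65, 0.29],[-0.02, 0.43, 0.9]]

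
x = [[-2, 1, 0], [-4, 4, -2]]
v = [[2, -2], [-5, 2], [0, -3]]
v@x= [[4, -6, 4], [2, 3, -4], [12, -12, 6]]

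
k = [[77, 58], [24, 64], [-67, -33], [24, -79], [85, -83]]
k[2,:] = [-67, -33]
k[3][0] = 24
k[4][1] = -83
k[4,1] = -83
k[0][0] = 77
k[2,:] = [-67, -33]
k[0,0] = 77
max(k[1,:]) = 64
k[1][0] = 24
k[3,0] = 24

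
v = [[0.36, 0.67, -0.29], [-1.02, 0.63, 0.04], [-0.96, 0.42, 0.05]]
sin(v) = [[0.45, 0.65, -0.31], [-0.95, 0.75, -0.01], [-0.92, 0.53, 0.01]]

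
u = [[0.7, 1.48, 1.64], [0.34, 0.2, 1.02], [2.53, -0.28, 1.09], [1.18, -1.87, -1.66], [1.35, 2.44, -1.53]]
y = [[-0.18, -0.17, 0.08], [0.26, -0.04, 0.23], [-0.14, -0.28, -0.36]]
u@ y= [[0.03,-0.64,-0.19], [-0.15,-0.35,-0.29], [-0.68,-0.72,-0.25], [-0.47,0.34,0.26], [0.61,0.1,1.22]]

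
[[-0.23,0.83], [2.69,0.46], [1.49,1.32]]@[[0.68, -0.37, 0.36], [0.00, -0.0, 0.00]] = [[-0.16, 0.09, -0.08], [1.83, -1.00, 0.97], [1.01, -0.55, 0.54]]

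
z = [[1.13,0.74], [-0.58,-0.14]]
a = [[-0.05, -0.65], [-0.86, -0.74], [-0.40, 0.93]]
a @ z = [[0.32, 0.05],  [-0.54, -0.53],  [-0.99, -0.43]]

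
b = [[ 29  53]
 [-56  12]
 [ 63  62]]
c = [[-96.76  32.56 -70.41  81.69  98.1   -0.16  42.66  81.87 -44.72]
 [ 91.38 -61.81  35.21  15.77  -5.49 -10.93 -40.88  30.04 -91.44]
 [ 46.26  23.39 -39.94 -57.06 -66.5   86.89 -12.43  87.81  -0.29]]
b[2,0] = 63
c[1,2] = 35.21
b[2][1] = 62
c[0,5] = -0.16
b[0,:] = [29, 53]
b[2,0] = 63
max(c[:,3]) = 81.69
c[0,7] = 81.87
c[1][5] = -10.93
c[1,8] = -91.44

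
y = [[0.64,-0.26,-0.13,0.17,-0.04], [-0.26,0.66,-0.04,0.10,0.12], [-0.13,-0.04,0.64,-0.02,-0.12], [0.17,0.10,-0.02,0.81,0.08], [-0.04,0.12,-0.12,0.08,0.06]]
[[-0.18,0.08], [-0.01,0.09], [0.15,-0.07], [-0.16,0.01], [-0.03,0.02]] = y @ [[-0.25, 0.20], [-0.09, 0.25], [0.17, -0.09], [-0.13, -0.04], [0.02, -0.22]]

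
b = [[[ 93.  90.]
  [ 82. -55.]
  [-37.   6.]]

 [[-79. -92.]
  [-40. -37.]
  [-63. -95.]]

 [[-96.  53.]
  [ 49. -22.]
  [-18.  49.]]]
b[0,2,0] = -37.0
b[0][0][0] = 93.0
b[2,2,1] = 49.0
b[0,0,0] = 93.0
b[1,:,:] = [[-79.0, -92.0], [-40.0, -37.0], [-63.0, -95.0]]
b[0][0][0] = 93.0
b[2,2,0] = -18.0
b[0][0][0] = 93.0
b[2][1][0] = 49.0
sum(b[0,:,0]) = 138.0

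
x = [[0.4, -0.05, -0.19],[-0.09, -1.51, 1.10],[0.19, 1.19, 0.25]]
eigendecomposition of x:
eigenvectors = [[-0.02, 0.94, -0.49],[0.89, -0.20, 0.4],[-0.46, -0.29, 0.78]]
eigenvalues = [-2.07, 0.47, 0.74]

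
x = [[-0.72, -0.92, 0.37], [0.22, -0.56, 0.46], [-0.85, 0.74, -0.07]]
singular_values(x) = [1.4, 1.14, 0.28]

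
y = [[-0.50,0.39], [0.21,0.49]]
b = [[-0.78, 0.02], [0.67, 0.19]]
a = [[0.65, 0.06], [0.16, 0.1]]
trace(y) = -0.01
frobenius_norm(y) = 0.83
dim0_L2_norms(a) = [0.67, 0.12]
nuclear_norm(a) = 0.76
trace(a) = 0.75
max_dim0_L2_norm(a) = 0.67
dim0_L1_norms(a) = [0.81, 0.16]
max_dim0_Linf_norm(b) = 0.78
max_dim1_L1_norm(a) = 0.71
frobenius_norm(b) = 1.05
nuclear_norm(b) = 1.19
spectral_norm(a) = 0.67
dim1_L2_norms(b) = [0.78, 0.7]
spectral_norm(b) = 1.03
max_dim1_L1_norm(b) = 0.86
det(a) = 0.06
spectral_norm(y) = 0.67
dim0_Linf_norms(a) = [0.65, 0.1]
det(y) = -0.33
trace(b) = -0.59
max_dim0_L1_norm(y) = 0.88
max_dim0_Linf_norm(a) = 0.65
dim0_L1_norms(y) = [0.71, 0.88]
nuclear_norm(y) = 1.16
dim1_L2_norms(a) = [0.65, 0.19]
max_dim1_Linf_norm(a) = 0.65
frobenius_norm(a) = 0.68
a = y @ b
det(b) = -0.16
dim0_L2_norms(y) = [0.54, 0.63]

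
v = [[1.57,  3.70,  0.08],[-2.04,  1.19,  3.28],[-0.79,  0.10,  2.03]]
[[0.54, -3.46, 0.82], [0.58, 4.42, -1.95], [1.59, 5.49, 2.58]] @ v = [[7.26, -2.04, -9.64], [-6.57, 7.21, 10.59], [-10.74, 12.67, 23.37]]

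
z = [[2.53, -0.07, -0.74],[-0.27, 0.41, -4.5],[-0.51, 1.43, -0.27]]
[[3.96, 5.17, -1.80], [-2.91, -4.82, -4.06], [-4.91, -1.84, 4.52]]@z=[[9.54, -0.73, -25.71], [-3.99, -7.58, 24.94], [-14.23, 6.05, 10.69]]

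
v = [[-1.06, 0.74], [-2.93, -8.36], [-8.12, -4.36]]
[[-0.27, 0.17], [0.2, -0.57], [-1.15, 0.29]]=v @ [[0.19, -0.09], [-0.09, 0.1]]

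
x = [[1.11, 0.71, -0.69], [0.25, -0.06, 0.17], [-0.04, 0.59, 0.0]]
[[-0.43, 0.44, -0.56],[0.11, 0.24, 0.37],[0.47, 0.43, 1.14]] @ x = [[-0.34, -0.66, 0.37], [0.17, 0.28, -0.04], [0.58, 0.98, -0.25]]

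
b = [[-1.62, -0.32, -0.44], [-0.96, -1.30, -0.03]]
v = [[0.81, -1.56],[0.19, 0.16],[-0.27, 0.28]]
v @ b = [[0.19, 1.77, -0.31], [-0.46, -0.27, -0.09], [0.17, -0.28, 0.11]]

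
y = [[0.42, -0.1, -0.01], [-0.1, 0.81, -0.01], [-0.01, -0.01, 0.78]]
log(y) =[[-0.89, -0.17, -0.02], [-0.17, -0.22, -0.01], [-0.02, -0.01, -0.25]]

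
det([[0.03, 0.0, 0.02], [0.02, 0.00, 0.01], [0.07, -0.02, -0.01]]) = -0.000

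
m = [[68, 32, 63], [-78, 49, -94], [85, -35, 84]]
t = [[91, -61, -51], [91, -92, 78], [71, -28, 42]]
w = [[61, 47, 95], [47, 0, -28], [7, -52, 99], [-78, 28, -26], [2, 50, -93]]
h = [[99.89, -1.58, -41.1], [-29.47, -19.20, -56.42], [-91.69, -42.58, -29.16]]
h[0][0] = 99.89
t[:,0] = [91, 91, 71]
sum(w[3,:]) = -76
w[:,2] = [95, -28, 99, -26, -93]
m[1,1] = 49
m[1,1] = 49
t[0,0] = 91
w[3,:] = [-78, 28, -26]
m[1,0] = -78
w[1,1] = 0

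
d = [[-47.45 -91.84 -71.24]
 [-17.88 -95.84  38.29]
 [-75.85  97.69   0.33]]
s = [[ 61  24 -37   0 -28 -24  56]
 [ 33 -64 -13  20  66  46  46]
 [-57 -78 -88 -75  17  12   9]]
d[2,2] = 0.33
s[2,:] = [-57, -78, -88, -75, 17, 12, 9]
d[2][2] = 0.33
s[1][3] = 20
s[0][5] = -24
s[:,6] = [56, 46, 9]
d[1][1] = -95.84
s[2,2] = -88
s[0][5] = -24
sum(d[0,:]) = -210.53000000000003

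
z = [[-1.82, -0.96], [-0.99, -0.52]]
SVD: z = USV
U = [[-0.88, -0.48],[-0.48, 0.88]]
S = [2.34, 0.0]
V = [[0.88, 0.47], [-0.47, 0.88]]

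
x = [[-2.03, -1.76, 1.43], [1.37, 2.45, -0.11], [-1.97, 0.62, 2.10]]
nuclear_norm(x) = 7.17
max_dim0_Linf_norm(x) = 2.45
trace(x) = 2.52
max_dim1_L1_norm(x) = 5.22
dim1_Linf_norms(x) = [2.03, 2.45, 2.1]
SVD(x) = [[-0.7, 0.08, -0.71], [0.53, -0.62, -0.59], [-0.48, -0.78, 0.39]] @ diag([4.335902421510293, 2.6443905303956807, 0.19325867094344962]) @ [[0.71, 0.51, -0.48], [0.21, -0.81, -0.56], [-0.67, 0.30, -0.68]]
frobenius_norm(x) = 5.08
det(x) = 2.22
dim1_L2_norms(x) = [3.04, 2.81, 2.95]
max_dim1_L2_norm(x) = 3.04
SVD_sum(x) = [[-2.16, -1.56, 1.45], [1.63, 1.17, -1.09], [-1.49, -1.07, 1.00]] + [[0.04, -0.16, -0.11], [-0.34, 1.31, 0.91], [-0.43, 1.67, 1.15]] + [[0.09, -0.04, 0.09], [0.08, -0.03, 0.08], [-0.05, 0.02, -0.05]]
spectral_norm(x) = 4.34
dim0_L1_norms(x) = [5.37, 4.83, 3.64]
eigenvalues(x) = [(0.06+0.96j), (0.06-0.96j), (2.4+0j)]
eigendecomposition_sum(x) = [[-1.03+0.54j, (-0.95+0.03j), (0.69-0.05j)], [0.57-0.08j, 0.45+0.14j, (-0.33-0.09j)], [-1.16+0.00j, (-0.85-0.41j), 0.64+0.28j]] + [[(-1.03-0.54j),(-0.95-0.03j),(0.69+0.05j)], [0.57+0.08j,(0.45-0.14j),-0.33+0.09j], [-1.16-0.00j,-0.85+0.41j,0.64-0.28j]] + [[(0.02+0j), 0.13+0.00j, 0.05-0.00j], [(0.24+0j), (1.56+0j), (0.55-0j)], [0.35+0.00j, (2.33+0j), 0.82-0.00j]]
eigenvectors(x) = [[-0.59+0.31j, (-0.59-0.31j), 0.05+0.00j], [0.33-0.05j, (0.33+0.05j), 0.56+0.00j], [-0.67+0.00j, -0.67-0.00j, (0.83+0j)]]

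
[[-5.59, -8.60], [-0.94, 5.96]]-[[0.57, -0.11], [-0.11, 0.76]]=[[-6.16,-8.49], [-0.83,5.20]]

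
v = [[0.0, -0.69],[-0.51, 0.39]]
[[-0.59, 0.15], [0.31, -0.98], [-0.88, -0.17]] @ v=[[-0.08, 0.47], [0.50, -0.60], [0.09, 0.54]]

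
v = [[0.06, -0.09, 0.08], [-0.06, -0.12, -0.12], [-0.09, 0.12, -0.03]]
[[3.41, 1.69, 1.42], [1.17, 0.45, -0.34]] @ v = [[-0.02, -0.34, 0.03], [0.07, -0.2, 0.05]]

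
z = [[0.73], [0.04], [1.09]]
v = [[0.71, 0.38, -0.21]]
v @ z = [[0.30]]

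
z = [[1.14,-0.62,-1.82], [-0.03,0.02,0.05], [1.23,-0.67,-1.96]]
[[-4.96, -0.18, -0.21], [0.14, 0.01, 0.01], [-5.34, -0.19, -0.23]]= z@[[-1.38, 1.61, 0.00], [1.11, 0.84, 1.92], [1.48, 0.82, -0.54]]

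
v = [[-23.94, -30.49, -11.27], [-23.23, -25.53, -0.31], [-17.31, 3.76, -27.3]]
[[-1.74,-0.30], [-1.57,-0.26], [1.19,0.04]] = v @ [[-0.02, -0.0], [0.08, 0.01], [-0.02, -0.0]]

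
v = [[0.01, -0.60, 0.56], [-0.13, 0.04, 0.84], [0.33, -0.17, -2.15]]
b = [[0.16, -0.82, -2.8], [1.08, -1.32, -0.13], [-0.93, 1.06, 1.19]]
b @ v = [[-0.82, 0.35, 5.42], [0.14, -0.68, -0.22], [0.25, 0.4, -2.19]]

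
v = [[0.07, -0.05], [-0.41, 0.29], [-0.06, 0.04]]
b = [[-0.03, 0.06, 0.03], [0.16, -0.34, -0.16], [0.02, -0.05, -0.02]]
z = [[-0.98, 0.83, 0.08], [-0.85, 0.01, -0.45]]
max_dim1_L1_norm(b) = 0.66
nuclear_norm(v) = 0.52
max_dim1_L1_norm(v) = 0.7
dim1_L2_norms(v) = [0.09, 0.5, 0.07]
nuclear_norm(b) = 0.42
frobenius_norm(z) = 1.61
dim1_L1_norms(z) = [1.89, 1.31]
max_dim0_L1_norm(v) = 0.54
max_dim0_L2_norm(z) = 1.3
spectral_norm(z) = 1.47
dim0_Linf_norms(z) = [0.98, 0.83, 0.45]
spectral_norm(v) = 0.51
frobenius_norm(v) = 0.51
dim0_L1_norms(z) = [1.83, 0.84, 0.53]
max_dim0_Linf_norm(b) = 0.34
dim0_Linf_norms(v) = [0.41, 0.29]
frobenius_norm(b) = 0.42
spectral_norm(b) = 0.42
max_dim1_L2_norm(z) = 1.29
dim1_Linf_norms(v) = [0.07, 0.41, 0.06]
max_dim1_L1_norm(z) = 1.89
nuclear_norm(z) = 2.11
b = v @ z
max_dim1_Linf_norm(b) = 0.34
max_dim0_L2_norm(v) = 0.42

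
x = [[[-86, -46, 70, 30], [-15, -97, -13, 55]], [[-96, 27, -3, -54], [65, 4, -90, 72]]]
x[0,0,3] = 30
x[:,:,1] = [[-46, -97], [27, 4]]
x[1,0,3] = -54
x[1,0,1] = 27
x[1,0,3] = -54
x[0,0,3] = 30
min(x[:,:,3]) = -54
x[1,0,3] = -54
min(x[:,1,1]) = -97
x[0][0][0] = -86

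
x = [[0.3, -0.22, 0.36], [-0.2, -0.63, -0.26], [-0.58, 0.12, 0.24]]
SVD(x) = [[-0.08,0.49,0.87], [-0.95,-0.3,0.08], [0.30,-0.82,0.49]] @ diag([0.7141973457796138, 0.6843867100075552, 0.44992997504766136]) @ [[-0.01,0.91,0.41], [1.00,-0.03,0.08], [-0.09,-0.40,0.91]]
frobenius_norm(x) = 1.09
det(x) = -0.22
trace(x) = -0.09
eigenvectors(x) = [[(0.09+0.61j), (0.09-0.61j), (-0.22+0j)], [(0.1-0.18j), 0.10+0.18j, -0.98+0.00j], [(-0.76+0j), -0.76-0.00j, (-0.01+0j)]]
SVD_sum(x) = [[0.00,-0.05,-0.02], [0.01,-0.62,-0.28], [-0.0,0.19,0.09]] + [[0.33, -0.01, 0.03], [-0.2, 0.01, -0.02], [-0.56, 0.02, -0.05]] + [[-0.03, -0.16, 0.36], [-0.00, -0.01, 0.03], [-0.02, -0.09, 0.20]]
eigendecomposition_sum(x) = [[(0.17+0.21j), (-0.04-0.05j), 0.19-0.13j], [(-0-0.09j), 0.02j, (-0.08-0j)], [-0.29+0.17j, 0.06-0.04j, (0.12+0.26j)]] + [[(0.17-0.21j), (-0.04+0.05j), (0.19+0.13j)], [(-0+0.09j), 0.00-0.02j, (-0.08+0j)], [-0.29-0.17j, 0.06+0.04j, 0.12-0.26j]] + [[-0.04+0.00j,-0.14+0.00j,-0.02+0.00j], [(-0.19+0j),-0.63+0.00j,(-0.1+0j)], [-0.00+0.00j,-0.01+0.00j,-0.00+0.00j]]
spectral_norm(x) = 0.71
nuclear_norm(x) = 1.85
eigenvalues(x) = [(0.29+0.49j), (0.29-0.49j), (-0.68+0j)]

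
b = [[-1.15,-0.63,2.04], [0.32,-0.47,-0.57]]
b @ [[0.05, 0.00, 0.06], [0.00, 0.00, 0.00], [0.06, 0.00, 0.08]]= [[0.06, 0.00, 0.09], [-0.02, 0.00, -0.03]]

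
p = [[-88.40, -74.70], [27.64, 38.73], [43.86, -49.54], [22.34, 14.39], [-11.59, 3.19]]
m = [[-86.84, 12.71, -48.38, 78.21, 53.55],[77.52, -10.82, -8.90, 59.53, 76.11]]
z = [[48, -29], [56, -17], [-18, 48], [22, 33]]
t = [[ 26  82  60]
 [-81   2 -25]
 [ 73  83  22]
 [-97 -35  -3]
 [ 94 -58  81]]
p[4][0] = -11.59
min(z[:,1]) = -29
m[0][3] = 78.21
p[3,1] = 14.39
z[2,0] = -18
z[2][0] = -18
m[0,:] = [-86.84, 12.71, -48.38, 78.21, 53.55]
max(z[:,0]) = 56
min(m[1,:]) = -10.82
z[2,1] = 48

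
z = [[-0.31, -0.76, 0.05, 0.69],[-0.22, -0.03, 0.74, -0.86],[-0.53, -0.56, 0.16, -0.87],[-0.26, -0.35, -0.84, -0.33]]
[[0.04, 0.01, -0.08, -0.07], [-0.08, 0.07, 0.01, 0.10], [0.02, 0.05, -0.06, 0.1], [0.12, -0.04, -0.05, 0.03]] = z@[[-0.01, 0.07, 0.06, -0.05], [-0.06, -0.07, 0.07, 0.02], [-0.11, 0.07, 0.02, 0.01], [0.0, -0.04, -0.01, -0.1]]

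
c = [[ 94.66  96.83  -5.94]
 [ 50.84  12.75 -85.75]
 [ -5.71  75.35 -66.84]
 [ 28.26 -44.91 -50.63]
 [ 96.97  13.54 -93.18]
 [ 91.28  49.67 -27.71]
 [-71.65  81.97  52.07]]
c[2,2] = -66.84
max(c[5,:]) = 91.28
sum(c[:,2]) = -277.98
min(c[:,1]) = -44.91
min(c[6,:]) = -71.65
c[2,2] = -66.84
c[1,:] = [50.84, 12.75, -85.75]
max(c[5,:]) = 91.28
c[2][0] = -5.71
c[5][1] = 49.67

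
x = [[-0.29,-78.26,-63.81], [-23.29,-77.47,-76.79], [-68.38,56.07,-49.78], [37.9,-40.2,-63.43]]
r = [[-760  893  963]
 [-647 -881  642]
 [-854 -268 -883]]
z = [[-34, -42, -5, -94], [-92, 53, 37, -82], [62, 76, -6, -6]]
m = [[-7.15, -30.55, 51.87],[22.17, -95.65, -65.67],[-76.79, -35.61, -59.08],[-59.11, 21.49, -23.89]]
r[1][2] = 642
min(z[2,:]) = -6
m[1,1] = -95.65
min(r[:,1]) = -881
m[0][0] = -7.15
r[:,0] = [-760, -647, -854]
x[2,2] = -49.78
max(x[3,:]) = 37.9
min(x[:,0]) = -68.38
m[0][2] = 51.87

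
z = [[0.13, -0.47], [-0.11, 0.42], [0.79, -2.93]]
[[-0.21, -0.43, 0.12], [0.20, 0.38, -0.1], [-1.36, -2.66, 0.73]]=z@[[1.14, -0.96, 0.66], [0.77, 0.65, -0.07]]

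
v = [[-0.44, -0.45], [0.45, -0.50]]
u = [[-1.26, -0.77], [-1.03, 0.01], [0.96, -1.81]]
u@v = [[0.21,0.95], [0.46,0.46], [-1.24,0.47]]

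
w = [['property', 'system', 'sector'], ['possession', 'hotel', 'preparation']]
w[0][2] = 'sector'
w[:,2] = ['sector', 'preparation']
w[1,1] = 'hotel'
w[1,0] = 'possession'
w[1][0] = 'possession'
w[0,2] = 'sector'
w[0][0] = 'property'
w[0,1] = 'system'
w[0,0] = 'property'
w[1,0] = 'possession'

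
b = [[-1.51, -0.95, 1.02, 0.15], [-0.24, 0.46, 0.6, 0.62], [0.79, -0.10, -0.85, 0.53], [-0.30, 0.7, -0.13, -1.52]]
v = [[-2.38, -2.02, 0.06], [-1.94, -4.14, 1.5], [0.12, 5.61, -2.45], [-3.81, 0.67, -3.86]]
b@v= [[4.99, 12.81, -4.59],[-2.61, 2.36, -3.19],[-3.81, -5.60, -0.07],[5.13, -4.04, 7.22]]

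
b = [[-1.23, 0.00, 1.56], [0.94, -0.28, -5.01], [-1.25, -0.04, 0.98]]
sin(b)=[[-1.4,  -0.01,  1.69], [1.49,  -0.28,  -5.72], [-1.35,  -0.05,  1.01]]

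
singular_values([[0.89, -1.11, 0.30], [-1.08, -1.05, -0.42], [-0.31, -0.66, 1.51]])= [1.89, 1.53, 1.21]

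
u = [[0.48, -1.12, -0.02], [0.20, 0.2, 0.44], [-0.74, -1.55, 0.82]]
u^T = [[0.48, 0.20, -0.74], [-1.12, 0.20, -1.55], [-0.02, 0.44, 0.82]]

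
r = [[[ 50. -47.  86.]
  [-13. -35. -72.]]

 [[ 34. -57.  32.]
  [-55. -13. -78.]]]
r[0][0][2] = 86.0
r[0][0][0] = 50.0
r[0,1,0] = -13.0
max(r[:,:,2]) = 86.0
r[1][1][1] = -13.0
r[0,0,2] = 86.0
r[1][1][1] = -13.0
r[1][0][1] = -57.0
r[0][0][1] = -47.0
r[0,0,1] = -47.0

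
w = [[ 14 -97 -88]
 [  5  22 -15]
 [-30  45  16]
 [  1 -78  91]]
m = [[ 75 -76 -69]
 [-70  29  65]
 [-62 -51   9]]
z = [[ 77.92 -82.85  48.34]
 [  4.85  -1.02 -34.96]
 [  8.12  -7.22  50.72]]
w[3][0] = 1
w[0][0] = 14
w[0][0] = 14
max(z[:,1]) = -1.02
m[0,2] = -69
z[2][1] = -7.22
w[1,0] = 5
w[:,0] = [14, 5, -30, 1]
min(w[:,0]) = -30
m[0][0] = 75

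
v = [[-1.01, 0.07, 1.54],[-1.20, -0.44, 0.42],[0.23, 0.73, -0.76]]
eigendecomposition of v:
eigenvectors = [[-0.65+0.00j, -0.13-0.58j, -0.13+0.58j], [(-0.61+0j), (0.66+0j), 0.66-0.00j], [0.46+0.00j, 0.19-0.42j, 0.19+0.42j]]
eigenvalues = [(-2.04+0j), (-0.08+0.79j), (-0.08-0.79j)]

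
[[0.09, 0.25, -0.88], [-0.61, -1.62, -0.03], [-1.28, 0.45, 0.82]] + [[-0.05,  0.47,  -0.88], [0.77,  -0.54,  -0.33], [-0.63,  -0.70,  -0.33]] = [[0.04, 0.72, -1.76], [0.16, -2.16, -0.36], [-1.91, -0.25, 0.49]]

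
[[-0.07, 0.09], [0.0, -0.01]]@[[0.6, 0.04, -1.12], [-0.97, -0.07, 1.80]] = [[-0.13, -0.01, 0.24],[0.01, 0.00, -0.02]]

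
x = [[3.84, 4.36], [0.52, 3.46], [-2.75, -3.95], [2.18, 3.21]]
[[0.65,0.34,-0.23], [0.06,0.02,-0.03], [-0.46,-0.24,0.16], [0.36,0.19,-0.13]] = x @ [[0.18, 0.10, -0.06], [-0.01, -0.01, -0.0]]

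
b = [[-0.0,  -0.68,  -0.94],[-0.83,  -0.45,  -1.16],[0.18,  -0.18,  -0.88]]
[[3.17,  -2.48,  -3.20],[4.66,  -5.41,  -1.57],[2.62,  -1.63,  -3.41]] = b @[[-1.06, 2.99, -2.78], [-0.34, 0.35, 0.18], [-3.13, 2.39, 3.27]]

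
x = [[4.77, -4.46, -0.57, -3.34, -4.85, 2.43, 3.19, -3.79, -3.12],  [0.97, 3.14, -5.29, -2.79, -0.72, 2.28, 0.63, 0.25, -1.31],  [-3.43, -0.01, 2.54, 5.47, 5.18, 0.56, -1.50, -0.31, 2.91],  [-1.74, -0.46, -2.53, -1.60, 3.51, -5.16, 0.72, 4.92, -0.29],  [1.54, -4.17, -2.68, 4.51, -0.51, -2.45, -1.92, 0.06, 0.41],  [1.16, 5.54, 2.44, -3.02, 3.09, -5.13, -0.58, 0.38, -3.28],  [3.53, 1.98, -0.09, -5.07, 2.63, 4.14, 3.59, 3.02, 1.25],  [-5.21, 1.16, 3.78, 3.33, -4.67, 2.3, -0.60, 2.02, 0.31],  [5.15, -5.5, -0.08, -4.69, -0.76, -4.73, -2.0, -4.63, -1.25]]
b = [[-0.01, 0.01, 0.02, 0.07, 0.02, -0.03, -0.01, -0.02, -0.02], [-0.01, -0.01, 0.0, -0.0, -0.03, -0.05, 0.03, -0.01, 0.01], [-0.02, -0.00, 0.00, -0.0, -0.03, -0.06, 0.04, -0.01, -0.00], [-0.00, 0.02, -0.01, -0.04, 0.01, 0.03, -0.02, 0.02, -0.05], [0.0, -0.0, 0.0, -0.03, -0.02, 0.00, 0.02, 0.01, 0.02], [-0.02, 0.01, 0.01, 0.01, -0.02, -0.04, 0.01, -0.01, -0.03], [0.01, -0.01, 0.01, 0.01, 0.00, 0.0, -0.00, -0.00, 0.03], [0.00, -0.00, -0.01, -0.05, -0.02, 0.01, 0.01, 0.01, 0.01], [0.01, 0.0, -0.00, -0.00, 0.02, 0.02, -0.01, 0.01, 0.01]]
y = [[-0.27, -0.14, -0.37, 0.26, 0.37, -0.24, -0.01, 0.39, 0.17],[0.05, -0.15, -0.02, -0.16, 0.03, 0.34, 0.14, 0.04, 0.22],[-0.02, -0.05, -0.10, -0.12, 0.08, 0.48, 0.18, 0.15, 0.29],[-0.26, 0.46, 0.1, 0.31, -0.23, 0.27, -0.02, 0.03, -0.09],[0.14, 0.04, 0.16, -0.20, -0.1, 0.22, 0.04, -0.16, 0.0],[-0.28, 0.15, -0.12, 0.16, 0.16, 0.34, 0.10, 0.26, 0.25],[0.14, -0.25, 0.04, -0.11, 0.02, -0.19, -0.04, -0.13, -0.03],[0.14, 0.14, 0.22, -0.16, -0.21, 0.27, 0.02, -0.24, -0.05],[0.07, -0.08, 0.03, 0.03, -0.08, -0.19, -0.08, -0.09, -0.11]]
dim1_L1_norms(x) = [30.52, 17.38, 21.91, 20.93, 18.25, 24.62, 25.3, 23.38, 28.79]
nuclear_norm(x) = 70.77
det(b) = 0.00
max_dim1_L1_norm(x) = 30.52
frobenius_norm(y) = 1.72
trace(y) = -0.36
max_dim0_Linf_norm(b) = 0.07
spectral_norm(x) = 16.69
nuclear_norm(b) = 0.37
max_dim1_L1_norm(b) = 0.21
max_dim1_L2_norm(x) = 11.35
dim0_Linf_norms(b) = [0.02, 0.02, 0.02, 0.07, 0.03, 0.06, 0.04, 0.02, 0.05]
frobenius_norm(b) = 0.19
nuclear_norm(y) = 3.22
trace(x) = 7.57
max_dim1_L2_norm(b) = 0.09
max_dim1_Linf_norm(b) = 0.07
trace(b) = -0.10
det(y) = 0.00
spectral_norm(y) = 1.11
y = b @ x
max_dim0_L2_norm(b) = 0.1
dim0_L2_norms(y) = [0.53, 0.61, 0.5, 0.55, 0.53, 0.89, 0.27, 0.59, 0.5]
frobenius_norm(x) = 28.11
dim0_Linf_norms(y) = [0.28, 0.46, 0.37, 0.31, 0.37, 0.48, 0.18, 0.39, 0.29]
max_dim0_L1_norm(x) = 33.82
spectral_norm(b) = 0.13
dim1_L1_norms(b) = [0.21, 0.15, 0.16, 0.2, 0.1, 0.16, 0.07, 0.12, 0.08]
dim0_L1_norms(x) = [27.5, 26.42, 20.0, 33.82, 25.92, 29.18, 14.73, 19.38, 14.13]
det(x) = 5434226.25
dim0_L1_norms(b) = [0.08, 0.06, 0.06, 0.21, 0.17, 0.24, 0.15, 0.1, 0.18]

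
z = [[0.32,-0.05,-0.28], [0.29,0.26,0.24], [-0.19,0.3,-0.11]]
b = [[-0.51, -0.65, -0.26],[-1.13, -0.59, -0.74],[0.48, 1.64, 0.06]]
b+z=[[-0.19,-0.70,-0.54], [-0.84,-0.33,-0.5], [0.29,1.94,-0.05]]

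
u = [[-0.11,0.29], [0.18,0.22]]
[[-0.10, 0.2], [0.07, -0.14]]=u@[[0.58, -1.11], [-0.14, 0.26]]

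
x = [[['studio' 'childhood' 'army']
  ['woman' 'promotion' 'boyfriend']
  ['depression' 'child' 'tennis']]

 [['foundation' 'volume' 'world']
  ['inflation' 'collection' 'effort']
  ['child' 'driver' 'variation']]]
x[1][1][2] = 'effort'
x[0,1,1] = 'promotion'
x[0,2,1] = 'child'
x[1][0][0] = 'foundation'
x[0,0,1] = 'childhood'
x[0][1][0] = 'woman'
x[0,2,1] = 'child'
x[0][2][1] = 'child'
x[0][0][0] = 'studio'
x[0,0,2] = 'army'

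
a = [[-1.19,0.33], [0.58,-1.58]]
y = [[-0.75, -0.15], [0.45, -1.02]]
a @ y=[[1.04, -0.16], [-1.15, 1.52]]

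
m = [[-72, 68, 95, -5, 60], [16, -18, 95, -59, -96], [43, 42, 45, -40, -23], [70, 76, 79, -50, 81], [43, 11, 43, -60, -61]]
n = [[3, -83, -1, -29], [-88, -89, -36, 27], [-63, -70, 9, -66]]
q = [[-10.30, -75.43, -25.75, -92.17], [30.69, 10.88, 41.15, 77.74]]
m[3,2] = 79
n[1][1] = -89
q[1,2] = 41.15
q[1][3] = 77.74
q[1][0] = 30.69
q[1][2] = 41.15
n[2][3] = -66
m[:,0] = [-72, 16, 43, 70, 43]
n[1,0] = -88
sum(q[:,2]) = 15.399999999999999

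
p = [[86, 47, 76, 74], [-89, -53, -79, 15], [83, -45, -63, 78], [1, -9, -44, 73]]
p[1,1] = -53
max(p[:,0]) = 86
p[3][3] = 73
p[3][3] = 73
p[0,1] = 47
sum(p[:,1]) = -60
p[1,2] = -79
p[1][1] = -53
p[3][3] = 73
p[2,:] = [83, -45, -63, 78]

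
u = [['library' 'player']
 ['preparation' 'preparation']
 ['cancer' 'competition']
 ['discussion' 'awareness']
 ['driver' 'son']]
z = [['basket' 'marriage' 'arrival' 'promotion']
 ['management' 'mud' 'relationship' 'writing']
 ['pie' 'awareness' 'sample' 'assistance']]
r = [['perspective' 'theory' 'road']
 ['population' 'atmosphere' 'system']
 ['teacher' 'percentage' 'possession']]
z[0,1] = 'marriage'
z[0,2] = 'arrival'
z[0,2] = 'arrival'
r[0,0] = 'perspective'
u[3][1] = 'awareness'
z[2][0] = 'pie'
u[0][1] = 'player'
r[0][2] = 'road'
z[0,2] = 'arrival'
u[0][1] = 'player'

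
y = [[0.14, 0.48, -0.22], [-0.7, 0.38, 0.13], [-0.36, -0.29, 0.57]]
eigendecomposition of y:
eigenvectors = [[0.08-0.45j, 0.08+0.45j, 0.19+0.00j], [(0.71+0j), (0.71-0j), 0.47+0.00j], [0.44+0.30j, (0.44-0.3j), (0.86+0j)]]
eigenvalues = [(0.38+0.5j), (0.38-0.5j), (0.33+0j)]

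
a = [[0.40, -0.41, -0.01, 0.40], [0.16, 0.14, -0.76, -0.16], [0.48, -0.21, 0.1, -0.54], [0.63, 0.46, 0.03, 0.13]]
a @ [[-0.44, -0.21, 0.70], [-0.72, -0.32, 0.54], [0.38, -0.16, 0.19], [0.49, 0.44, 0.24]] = [[0.31, 0.22, 0.15], [-0.54, -0.03, 0.00], [-0.29, -0.29, 0.11], [-0.53, -0.23, 0.73]]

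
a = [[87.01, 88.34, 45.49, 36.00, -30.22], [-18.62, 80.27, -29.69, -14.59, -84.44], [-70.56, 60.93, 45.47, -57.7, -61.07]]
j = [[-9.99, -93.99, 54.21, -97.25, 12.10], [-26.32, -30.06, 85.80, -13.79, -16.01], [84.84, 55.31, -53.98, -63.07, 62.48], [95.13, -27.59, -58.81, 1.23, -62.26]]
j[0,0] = -9.99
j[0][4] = 12.1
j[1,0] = -26.32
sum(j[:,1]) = -96.33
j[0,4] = 12.1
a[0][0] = 87.01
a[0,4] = -30.22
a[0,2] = 45.49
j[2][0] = 84.84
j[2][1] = 55.31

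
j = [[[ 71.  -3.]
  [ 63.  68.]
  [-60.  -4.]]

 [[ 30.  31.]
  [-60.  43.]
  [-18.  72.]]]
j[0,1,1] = 68.0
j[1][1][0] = -60.0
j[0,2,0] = -60.0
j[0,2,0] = -60.0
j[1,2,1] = 72.0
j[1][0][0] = 30.0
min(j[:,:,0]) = -60.0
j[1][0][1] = 31.0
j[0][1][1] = 68.0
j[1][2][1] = 72.0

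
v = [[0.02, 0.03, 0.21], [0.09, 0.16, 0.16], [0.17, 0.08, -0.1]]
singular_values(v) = [0.31, 0.23, 0.05]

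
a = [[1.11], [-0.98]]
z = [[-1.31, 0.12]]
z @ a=[[-1.57]]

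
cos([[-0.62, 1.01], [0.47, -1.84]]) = [[0.7, 0.82],[0.38, -0.29]]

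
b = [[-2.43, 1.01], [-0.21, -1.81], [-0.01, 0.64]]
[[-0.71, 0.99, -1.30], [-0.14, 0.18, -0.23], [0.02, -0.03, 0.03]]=b @ [[0.31, -0.43, 0.56], [0.04, -0.05, 0.06]]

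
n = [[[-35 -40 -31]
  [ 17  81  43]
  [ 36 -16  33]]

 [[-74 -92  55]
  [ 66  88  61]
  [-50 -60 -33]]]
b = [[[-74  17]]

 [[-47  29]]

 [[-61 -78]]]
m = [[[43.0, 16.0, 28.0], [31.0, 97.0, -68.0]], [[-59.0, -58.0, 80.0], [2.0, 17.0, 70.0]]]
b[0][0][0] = -74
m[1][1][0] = 2.0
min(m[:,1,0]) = 2.0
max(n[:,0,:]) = 55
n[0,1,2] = 43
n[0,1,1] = 81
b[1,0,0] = -47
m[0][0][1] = 16.0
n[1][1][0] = 66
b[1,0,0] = -47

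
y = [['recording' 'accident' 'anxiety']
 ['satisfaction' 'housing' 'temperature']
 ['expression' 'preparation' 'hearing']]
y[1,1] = 'housing'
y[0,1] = 'accident'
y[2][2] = 'hearing'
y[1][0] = 'satisfaction'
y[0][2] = 'anxiety'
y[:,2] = ['anxiety', 'temperature', 'hearing']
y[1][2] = 'temperature'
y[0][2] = 'anxiety'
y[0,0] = 'recording'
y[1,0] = 'satisfaction'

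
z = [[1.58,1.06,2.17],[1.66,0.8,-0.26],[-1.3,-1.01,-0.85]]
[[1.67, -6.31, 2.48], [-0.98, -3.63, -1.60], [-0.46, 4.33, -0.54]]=z@ [[-0.6,-1.88,-0.81], [0.36,-0.98,0.21], [1.03,-1.06,1.63]]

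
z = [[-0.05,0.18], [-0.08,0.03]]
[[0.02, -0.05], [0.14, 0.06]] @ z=[[0.00, 0.0],[-0.01, 0.03]]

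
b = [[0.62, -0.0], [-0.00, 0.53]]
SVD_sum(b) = [[0.62, 0.0], [0.00, 0.0]] + [[0.00, 0.0], [0.0, 0.53]]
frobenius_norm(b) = 0.82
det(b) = 0.33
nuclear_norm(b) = 1.15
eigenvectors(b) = [[1.0, 0.00], [0.00, 1.0]]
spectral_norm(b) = 0.62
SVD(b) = [[1.00, 0.00],[0.00, 1.00]] @ diag([0.62, 0.53]) @ [[1.0, 0.00], [0.00, 1.0]]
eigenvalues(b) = [0.62, 0.53]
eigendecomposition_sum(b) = [[0.62, 0.00], [0.0, 0.0]] + [[0.00,0.00],[0.00,0.53]]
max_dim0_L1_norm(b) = 0.62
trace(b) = 1.15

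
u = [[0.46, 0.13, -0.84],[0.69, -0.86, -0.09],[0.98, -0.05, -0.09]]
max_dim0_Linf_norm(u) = 0.98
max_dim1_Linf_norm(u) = 0.98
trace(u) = -0.49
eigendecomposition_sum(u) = [[(0.23+0.38j),  (0.05+0j),  -0.42+0.10j], [(0.19+0.1j),  0.02-0.01j,  -0.15+0.14j], [(0.47-0.1j),  0.02-0.05j,  -0.06+0.46j]] + [[0.23-0.38j, (0.05-0j), -0.42-0.10j], [(0.19-0.1j), 0.02+0.01j, (-0.15-0.14j)], [(0.47+0.1j), (0.02+0.05j), -0.06-0.46j]] + [[-0.01+0.00j,  0.03+0.00j,  -0.01-0.00j],[(0.3-0j),  -0.90-0.00j,  (0.22+0j)],[(0.03-0j),  (-0.09-0j),  (0.02+0j)]]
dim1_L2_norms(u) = [0.97, 1.11, 0.99]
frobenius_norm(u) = 1.77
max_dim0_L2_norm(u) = 1.28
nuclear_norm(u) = 2.84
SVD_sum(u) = [[0.55, -0.23, -0.21], [0.82, -0.35, -0.31], [0.78, -0.33, -0.30]] + [[0.02, 0.49, -0.50],[-0.01, -0.36, 0.37],[0.0, 0.04, -0.04]] + [[-0.1, -0.13, -0.13], [-0.12, -0.15, -0.15], [0.2, 0.25, 0.25]]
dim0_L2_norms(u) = [1.28, 0.87, 0.85]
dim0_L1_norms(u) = [2.13, 1.04, 1.02]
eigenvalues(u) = [(0.2+0.83j), (0.2-0.83j), (-0.89+0j)]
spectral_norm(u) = 1.45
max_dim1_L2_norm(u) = 1.11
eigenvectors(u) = [[0.22+0.60j, 0.22-0.60j, (0.03+0j)], [(0.24+0.2j), (0.24-0.2j), -0.99+0.00j], [0.70+0.00j, (0.7-0j), -0.10+0.00j]]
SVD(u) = [[-0.43, -0.8, 0.41], [-0.65, 0.59, 0.47], [-0.62, -0.06, -0.78]] @ diag([1.4494390297625979, 0.8755857252426884, 0.5112495836204609]) @ [[-0.87, 0.37, 0.33], [-0.02, -0.70, 0.72], [-0.50, -0.61, -0.61]]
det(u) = -0.65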